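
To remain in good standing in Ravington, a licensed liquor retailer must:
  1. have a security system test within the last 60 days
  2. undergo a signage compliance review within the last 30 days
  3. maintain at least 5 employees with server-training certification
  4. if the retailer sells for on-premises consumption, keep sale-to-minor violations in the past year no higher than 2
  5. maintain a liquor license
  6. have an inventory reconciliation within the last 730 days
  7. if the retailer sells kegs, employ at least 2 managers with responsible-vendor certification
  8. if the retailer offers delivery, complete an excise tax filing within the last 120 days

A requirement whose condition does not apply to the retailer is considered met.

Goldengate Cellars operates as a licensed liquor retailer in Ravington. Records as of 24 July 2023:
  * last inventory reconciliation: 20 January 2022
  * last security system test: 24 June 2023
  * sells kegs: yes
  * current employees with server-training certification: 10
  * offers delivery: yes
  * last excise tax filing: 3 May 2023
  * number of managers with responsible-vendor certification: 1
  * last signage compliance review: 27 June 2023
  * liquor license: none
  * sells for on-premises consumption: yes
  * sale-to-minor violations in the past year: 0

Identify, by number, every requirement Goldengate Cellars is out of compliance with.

5, 7

1. security system test 30 days ago vs limit 60 → met
2. signage compliance review 27 days ago vs limit 30 → met
3. employees with server-training certification 10 ≥ 5 → met
4. condition 'sells for on-premises consumption' holds; sale-to-minor violations in the past year 0 ≤ 2 → met
5. liquor license absent → not met
6. inventory reconciliation 550 days ago vs limit 730 → met
7. condition 'sells kegs' holds; managers with responsible-vendor certification 1 < 2 → not met
8. condition 'offers delivery' holds; excise tax filing 82 days ago vs limit 120 → met
Not met: 5, 7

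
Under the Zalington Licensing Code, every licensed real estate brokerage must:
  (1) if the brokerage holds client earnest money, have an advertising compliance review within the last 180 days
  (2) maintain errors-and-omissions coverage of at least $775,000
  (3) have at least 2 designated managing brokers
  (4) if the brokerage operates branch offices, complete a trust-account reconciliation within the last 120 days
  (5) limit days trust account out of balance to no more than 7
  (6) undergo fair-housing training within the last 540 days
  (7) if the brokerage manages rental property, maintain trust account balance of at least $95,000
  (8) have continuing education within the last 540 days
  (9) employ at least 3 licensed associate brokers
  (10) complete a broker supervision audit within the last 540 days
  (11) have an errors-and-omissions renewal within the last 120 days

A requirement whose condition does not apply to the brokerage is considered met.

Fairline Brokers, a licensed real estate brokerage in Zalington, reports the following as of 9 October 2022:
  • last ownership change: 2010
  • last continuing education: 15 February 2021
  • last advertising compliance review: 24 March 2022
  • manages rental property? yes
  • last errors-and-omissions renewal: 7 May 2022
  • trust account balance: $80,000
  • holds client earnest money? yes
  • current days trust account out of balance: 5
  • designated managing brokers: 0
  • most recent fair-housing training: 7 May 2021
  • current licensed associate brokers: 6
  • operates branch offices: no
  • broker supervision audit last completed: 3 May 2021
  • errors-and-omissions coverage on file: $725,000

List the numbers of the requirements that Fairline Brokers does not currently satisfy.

1. condition 'holds client earnest money' holds; advertising compliance review 199 days ago vs limit 180 → not met
2. errors-and-omissions coverage $725,000 < $775,000 → not met
3. designated managing brokers 0 < 2 → not met
4. condition 'operates branch offices' does not hold → requirement n/a → met
5. days trust account out of balance 5 ≤ 7 → met
6. fair-housing training 520 days ago vs limit 540 → met
7. condition 'manages rental property' holds; trust account balance $80,000 < $95,000 → not met
8. continuing education 601 days ago vs limit 540 → not met
9. licensed associate brokers 6 ≥ 3 → met
10. broker supervision audit 524 days ago vs limit 540 → met
11. errors-and-omissions renewal 155 days ago vs limit 120 → not met
Not met: 1, 2, 3, 7, 8, 11

1, 2, 3, 7, 8, 11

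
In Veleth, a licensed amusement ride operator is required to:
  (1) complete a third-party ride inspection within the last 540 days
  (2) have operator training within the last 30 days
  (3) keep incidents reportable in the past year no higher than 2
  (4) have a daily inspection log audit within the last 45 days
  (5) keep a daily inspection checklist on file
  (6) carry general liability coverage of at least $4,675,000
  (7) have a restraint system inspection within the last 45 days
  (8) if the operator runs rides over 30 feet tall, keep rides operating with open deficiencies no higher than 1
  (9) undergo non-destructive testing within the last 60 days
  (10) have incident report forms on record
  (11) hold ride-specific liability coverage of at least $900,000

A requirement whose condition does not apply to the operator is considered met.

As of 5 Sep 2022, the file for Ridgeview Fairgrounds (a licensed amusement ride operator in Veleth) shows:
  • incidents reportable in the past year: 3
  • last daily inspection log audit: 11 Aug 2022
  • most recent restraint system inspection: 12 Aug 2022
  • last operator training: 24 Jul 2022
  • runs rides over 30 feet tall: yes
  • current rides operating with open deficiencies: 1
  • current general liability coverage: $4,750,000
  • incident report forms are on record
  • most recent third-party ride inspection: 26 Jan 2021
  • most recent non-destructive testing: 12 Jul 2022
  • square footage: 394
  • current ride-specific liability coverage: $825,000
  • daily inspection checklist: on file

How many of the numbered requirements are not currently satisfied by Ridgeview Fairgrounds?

1. third-party ride inspection 587 days ago vs limit 540 → not met
2. operator training 43 days ago vs limit 30 → not met
3. incidents reportable in the past year 3 > 2 → not met
4. daily inspection log audit 25 days ago vs limit 45 → met
5. daily inspection checklist present → met
6. general liability coverage $4,750,000 ≥ $4,675,000 → met
7. restraint system inspection 24 days ago vs limit 45 → met
8. condition 'runs rides over 30 feet tall' holds; rides operating with open deficiencies 1 ≤ 1 → met
9. non-destructive testing 55 days ago vs limit 60 → met
10. incident report forms present → met
11. ride-specific liability coverage $825,000 < $900,000 → not met
Not met: 4 of 11

4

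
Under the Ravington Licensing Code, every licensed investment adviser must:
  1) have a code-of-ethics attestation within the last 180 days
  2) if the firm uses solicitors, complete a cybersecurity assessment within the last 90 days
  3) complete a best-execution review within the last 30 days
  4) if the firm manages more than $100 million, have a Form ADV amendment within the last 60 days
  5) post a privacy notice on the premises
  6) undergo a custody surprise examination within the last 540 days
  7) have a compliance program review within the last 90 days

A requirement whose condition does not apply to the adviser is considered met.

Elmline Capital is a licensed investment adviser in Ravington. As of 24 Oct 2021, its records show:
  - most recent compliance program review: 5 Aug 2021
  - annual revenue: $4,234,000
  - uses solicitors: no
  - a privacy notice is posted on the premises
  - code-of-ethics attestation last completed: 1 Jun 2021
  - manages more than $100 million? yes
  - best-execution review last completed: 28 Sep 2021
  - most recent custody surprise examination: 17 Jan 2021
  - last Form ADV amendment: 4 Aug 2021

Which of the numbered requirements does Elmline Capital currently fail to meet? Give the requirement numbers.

4

1. code-of-ethics attestation 145 days ago vs limit 180 → met
2. condition 'uses solicitors' does not hold → requirement n/a → met
3. best-execution review 26 days ago vs limit 30 → met
4. condition 'manages more than $100 million' holds; Form ADV amendment 81 days ago vs limit 60 → not met
5. privacy notice present → met
6. custody surprise examination 280 days ago vs limit 540 → met
7. compliance program review 80 days ago vs limit 90 → met
Not met: 4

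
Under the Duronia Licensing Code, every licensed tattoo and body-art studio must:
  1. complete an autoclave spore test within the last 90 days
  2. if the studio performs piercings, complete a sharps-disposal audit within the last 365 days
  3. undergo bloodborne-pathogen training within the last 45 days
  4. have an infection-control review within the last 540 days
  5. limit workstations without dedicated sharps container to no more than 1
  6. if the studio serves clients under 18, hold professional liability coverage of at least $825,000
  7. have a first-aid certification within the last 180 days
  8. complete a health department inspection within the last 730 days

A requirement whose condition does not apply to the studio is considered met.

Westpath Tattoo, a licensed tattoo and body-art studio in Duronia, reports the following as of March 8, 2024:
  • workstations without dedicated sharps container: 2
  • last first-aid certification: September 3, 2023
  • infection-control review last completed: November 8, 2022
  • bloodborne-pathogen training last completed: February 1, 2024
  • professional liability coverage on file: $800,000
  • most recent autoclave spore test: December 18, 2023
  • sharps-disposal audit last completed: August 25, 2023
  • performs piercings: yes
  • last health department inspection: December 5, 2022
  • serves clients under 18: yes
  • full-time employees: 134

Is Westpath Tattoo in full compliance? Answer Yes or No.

1. autoclave spore test 81 days ago vs limit 90 → met
2. condition 'performs piercings' holds; sharps-disposal audit 196 days ago vs limit 365 → met
3. bloodborne-pathogen training 36 days ago vs limit 45 → met
4. infection-control review 486 days ago vs limit 540 → met
5. workstations without dedicated sharps container 2 > 1 → not met
6. condition 'serves clients under 18' holds; professional liability coverage $800,000 < $825,000 → not met
7. first-aid certification 187 days ago vs limit 180 → not met
8. health department inspection 459 days ago vs limit 730 → met
Not met: 5, 6, 7

No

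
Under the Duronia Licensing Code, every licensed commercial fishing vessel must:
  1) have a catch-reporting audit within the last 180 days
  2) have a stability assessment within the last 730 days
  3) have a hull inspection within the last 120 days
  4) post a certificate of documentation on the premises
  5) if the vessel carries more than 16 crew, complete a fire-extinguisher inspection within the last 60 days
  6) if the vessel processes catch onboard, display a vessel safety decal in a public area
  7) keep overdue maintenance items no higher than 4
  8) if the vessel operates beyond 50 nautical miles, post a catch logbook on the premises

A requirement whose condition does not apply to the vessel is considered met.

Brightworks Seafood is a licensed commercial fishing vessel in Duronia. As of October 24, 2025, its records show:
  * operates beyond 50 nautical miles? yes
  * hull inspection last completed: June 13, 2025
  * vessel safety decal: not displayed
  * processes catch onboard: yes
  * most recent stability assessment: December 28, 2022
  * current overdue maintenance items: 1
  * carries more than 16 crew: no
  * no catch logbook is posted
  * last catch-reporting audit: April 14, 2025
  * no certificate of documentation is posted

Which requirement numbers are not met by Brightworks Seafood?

1, 2, 3, 4, 6, 8

1. catch-reporting audit 193 days ago vs limit 180 → not met
2. stability assessment 1031 days ago vs limit 730 → not met
3. hull inspection 133 days ago vs limit 120 → not met
4. certificate of documentation absent → not met
5. condition 'carries more than 16 crew' does not hold → requirement n/a → met
6. condition 'processes catch onboard' holds; vessel safety decal absent → not met
7. overdue maintenance items 1 ≤ 4 → met
8. condition 'operates beyond 50 nautical miles' holds; catch logbook absent → not met
Not met: 1, 2, 3, 4, 6, 8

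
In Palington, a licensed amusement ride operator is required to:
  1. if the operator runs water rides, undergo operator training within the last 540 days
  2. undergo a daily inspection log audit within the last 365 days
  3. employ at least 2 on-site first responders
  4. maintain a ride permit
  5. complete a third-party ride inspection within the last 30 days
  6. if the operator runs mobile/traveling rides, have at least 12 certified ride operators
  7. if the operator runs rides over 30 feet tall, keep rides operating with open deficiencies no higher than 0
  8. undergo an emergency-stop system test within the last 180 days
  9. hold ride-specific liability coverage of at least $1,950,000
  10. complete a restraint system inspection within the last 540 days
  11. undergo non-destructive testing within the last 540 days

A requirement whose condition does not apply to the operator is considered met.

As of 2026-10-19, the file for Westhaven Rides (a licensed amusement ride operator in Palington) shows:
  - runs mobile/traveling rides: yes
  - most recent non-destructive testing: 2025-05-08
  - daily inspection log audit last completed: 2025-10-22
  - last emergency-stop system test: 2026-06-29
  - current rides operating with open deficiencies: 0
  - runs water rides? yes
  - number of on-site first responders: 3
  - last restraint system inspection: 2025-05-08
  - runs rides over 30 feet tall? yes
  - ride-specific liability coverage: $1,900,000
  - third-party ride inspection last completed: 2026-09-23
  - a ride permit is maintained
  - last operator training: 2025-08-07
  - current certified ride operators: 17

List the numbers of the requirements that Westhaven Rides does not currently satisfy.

9

1. condition 'runs water rides' holds; operator training 438 days ago vs limit 540 → met
2. daily inspection log audit 362 days ago vs limit 365 → met
3. on-site first responders 3 ≥ 2 → met
4. ride permit present → met
5. third-party ride inspection 26 days ago vs limit 30 → met
6. condition 'runs mobile/traveling rides' holds; certified ride operators 17 ≥ 12 → met
7. condition 'runs rides over 30 feet tall' holds; rides operating with open deficiencies 0 ≤ 0 → met
8. emergency-stop system test 112 days ago vs limit 180 → met
9. ride-specific liability coverage $1,900,000 < $1,950,000 → not met
10. restraint system inspection 529 days ago vs limit 540 → met
11. non-destructive testing 529 days ago vs limit 540 → met
Not met: 9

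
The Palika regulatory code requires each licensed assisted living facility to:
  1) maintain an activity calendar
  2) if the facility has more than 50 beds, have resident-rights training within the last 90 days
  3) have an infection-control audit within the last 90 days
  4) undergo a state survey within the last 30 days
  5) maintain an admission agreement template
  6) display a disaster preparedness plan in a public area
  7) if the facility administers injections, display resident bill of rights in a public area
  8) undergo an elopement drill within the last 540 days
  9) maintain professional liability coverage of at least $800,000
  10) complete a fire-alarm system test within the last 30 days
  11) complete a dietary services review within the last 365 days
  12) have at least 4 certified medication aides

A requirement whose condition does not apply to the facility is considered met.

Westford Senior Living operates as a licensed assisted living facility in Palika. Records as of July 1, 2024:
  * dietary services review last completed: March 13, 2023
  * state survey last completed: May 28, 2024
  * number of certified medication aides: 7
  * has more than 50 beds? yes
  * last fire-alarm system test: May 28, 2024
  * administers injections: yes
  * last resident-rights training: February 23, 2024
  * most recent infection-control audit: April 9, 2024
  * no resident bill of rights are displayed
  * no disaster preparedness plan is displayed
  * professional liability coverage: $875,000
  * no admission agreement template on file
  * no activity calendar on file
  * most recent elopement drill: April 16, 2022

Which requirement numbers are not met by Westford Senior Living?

1, 2, 4, 5, 6, 7, 8, 10, 11

1. activity calendar absent → not met
2. condition 'has more than 50 beds' holds; resident-rights training 129 days ago vs limit 90 → not met
3. infection-control audit 83 days ago vs limit 90 → met
4. state survey 34 days ago vs limit 30 → not met
5. admission agreement template absent → not met
6. disaster preparedness plan absent → not met
7. condition 'administers injections' holds; resident bill of rights absent → not met
8. elopement drill 807 days ago vs limit 540 → not met
9. professional liability coverage $875,000 ≥ $800,000 → met
10. fire-alarm system test 34 days ago vs limit 30 → not met
11. dietary services review 476 days ago vs limit 365 → not met
12. certified medication aides 7 ≥ 4 → met
Not met: 1, 2, 4, 5, 6, 7, 8, 10, 11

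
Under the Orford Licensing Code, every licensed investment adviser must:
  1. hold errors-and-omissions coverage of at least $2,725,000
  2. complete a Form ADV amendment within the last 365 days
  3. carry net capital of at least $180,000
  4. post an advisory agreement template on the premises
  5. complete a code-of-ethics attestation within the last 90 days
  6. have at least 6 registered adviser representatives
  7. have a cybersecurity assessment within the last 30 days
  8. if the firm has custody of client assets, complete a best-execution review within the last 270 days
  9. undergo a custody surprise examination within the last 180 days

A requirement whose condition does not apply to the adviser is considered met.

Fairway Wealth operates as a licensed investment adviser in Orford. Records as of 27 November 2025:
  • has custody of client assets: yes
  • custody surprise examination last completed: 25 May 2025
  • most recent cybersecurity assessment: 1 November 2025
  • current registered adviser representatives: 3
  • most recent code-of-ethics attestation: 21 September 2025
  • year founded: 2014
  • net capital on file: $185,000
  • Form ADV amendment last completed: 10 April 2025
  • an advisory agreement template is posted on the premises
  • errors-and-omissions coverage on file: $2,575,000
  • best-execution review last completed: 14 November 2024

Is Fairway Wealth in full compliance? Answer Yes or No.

No

1. errors-and-omissions coverage $2,575,000 < $2,725,000 → not met
2. Form ADV amendment 231 days ago vs limit 365 → met
3. net capital $185,000 ≥ $180,000 → met
4. advisory agreement template present → met
5. code-of-ethics attestation 67 days ago vs limit 90 → met
6. registered adviser representatives 3 < 6 → not met
7. cybersecurity assessment 26 days ago vs limit 30 → met
8. condition 'has custody of client assets' holds; best-execution review 378 days ago vs limit 270 → not met
9. custody surprise examination 186 days ago vs limit 180 → not met
Not met: 1, 6, 8, 9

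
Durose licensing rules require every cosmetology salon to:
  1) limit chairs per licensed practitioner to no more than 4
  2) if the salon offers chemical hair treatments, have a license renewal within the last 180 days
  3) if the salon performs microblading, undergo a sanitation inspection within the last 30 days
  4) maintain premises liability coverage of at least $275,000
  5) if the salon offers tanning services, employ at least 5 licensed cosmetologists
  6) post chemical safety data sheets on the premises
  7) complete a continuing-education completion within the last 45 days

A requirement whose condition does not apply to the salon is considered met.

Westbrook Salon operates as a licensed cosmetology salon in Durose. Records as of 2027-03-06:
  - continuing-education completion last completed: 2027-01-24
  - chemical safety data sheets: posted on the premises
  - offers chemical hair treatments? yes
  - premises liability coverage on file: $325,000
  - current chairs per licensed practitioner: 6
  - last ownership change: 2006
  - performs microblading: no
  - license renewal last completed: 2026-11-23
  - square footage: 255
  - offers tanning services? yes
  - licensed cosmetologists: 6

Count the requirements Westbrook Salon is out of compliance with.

1. chairs per licensed practitioner 6 > 4 → not met
2. condition 'offers chemical hair treatments' holds; license renewal 103 days ago vs limit 180 → met
3. condition 'performs microblading' does not hold → requirement n/a → met
4. premises liability coverage $325,000 ≥ $275,000 → met
5. condition 'offers tanning services' holds; licensed cosmetologists 6 ≥ 5 → met
6. chemical safety data sheets present → met
7. continuing-education completion 41 days ago vs limit 45 → met
Not met: 1 of 7

1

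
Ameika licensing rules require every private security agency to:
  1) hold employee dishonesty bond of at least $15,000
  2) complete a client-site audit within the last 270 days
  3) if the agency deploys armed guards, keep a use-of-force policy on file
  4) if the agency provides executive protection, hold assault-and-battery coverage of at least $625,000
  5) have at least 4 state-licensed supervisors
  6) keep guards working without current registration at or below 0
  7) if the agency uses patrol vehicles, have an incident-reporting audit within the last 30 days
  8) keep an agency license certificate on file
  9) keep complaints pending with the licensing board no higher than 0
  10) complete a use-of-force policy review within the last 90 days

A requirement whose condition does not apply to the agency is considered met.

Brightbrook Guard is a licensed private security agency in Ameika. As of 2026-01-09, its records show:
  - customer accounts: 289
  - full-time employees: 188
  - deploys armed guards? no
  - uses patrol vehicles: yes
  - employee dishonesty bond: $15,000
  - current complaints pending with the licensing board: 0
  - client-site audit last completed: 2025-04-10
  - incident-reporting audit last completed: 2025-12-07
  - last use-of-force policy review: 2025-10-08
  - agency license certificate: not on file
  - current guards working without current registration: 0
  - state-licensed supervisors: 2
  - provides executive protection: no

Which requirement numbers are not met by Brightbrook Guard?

2, 5, 7, 8, 10

1. employee dishonesty bond $15,000 ≥ $15,000 → met
2. client-site audit 274 days ago vs limit 270 → not met
3. condition 'deploys armed guards' does not hold → requirement n/a → met
4. condition 'provides executive protection' does not hold → requirement n/a → met
5. state-licensed supervisors 2 < 4 → not met
6. guards working without current registration 0 ≤ 0 → met
7. condition 'uses patrol vehicles' holds; incident-reporting audit 33 days ago vs limit 30 → not met
8. agency license certificate absent → not met
9. complaints pending with the licensing board 0 ≤ 0 → met
10. use-of-force policy review 93 days ago vs limit 90 → not met
Not met: 2, 5, 7, 8, 10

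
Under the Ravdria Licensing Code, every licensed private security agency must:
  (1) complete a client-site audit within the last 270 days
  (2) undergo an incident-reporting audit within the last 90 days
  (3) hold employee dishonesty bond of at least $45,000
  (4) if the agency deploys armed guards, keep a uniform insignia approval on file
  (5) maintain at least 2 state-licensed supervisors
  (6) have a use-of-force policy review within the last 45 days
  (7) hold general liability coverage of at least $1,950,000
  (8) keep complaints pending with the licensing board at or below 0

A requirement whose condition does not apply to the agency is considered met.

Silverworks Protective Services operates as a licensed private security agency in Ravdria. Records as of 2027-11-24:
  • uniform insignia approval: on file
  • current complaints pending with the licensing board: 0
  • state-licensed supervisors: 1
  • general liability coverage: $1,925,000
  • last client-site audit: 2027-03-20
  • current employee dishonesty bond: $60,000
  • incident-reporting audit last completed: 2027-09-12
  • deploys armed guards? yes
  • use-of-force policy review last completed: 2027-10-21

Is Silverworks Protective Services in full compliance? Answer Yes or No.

1. client-site audit 249 days ago vs limit 270 → met
2. incident-reporting audit 73 days ago vs limit 90 → met
3. employee dishonesty bond $60,000 ≥ $45,000 → met
4. condition 'deploys armed guards' holds; uniform insignia approval present → met
5. state-licensed supervisors 1 < 2 → not met
6. use-of-force policy review 34 days ago vs limit 45 → met
7. general liability coverage $1,925,000 < $1,950,000 → not met
8. complaints pending with the licensing board 0 ≤ 0 → met
Not met: 5, 7

No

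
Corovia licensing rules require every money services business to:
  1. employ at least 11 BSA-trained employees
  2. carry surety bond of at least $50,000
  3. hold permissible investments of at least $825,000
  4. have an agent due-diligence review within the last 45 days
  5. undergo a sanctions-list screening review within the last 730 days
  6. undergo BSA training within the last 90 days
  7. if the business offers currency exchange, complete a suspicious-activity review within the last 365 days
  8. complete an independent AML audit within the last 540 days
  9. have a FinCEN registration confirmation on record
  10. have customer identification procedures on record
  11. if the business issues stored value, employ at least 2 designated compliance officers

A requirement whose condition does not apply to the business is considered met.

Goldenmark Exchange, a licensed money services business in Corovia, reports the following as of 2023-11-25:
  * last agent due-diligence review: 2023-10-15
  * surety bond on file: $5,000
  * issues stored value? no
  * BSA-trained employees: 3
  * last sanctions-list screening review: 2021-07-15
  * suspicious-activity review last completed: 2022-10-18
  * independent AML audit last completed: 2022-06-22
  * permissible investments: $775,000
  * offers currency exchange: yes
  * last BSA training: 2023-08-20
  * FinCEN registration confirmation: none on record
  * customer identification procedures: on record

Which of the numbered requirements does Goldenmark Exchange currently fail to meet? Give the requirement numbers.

1, 2, 3, 5, 6, 7, 9

1. BSA-trained employees 3 < 11 → not met
2. surety bond $5,000 < $50,000 → not met
3. permissible investments $775,000 < $825,000 → not met
4. agent due-diligence review 41 days ago vs limit 45 → met
5. sanctions-list screening review 863 days ago vs limit 730 → not met
6. BSA training 97 days ago vs limit 90 → not met
7. condition 'offers currency exchange' holds; suspicious-activity review 403 days ago vs limit 365 → not met
8. independent AML audit 521 days ago vs limit 540 → met
9. FinCEN registration confirmation absent → not met
10. customer identification procedures present → met
11. condition 'issues stored value' does not hold → requirement n/a → met
Not met: 1, 2, 3, 5, 6, 7, 9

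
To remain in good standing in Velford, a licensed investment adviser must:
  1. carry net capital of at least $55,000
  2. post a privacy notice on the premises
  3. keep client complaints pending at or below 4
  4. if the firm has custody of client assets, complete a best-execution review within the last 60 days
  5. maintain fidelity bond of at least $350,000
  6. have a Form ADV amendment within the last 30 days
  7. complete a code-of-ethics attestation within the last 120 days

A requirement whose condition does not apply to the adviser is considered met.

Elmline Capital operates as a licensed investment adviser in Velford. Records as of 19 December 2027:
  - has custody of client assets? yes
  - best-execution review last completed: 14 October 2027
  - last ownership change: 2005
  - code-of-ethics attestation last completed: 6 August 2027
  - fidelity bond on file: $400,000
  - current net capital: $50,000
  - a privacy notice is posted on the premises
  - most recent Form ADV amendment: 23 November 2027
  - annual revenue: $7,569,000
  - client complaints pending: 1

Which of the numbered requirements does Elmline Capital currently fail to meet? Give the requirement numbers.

1. net capital $50,000 < $55,000 → not met
2. privacy notice present → met
3. client complaints pending 1 ≤ 4 → met
4. condition 'has custody of client assets' holds; best-execution review 66 days ago vs limit 60 → not met
5. fidelity bond $400,000 ≥ $350,000 → met
6. Form ADV amendment 26 days ago vs limit 30 → met
7. code-of-ethics attestation 135 days ago vs limit 120 → not met
Not met: 1, 4, 7

1, 4, 7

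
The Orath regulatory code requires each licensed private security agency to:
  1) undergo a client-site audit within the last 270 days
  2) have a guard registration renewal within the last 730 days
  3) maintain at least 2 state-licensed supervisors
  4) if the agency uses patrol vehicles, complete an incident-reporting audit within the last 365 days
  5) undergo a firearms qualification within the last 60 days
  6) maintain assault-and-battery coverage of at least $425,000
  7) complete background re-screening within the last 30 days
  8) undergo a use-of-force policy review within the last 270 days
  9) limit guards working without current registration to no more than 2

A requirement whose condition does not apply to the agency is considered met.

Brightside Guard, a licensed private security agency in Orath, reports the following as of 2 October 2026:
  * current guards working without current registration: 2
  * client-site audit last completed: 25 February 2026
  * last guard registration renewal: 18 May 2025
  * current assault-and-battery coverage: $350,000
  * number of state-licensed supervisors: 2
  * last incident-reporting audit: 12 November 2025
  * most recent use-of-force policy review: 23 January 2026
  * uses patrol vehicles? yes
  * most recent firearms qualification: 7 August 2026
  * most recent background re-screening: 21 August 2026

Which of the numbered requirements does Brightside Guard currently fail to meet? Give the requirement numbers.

1. client-site audit 219 days ago vs limit 270 → met
2. guard registration renewal 502 days ago vs limit 730 → met
3. state-licensed supervisors 2 ≥ 2 → met
4. condition 'uses patrol vehicles' holds; incident-reporting audit 324 days ago vs limit 365 → met
5. firearms qualification 56 days ago vs limit 60 → met
6. assault-and-battery coverage $350,000 < $425,000 → not met
7. background re-screening 42 days ago vs limit 30 → not met
8. use-of-force policy review 252 days ago vs limit 270 → met
9. guards working without current registration 2 ≤ 2 → met
Not met: 6, 7

6, 7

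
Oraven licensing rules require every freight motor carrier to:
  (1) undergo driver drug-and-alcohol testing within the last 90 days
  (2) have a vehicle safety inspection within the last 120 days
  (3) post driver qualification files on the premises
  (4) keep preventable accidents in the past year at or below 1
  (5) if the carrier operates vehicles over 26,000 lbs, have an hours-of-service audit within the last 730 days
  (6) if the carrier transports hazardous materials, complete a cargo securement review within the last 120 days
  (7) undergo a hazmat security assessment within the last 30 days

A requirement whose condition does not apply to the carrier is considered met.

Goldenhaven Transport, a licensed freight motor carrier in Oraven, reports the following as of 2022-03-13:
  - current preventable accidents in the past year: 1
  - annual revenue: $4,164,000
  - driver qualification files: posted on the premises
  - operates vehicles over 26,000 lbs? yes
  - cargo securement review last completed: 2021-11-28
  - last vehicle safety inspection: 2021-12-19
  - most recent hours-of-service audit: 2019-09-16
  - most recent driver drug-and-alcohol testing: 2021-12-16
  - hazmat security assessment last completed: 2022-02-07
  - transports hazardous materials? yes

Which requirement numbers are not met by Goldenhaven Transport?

5, 7

1. driver drug-and-alcohol testing 87 days ago vs limit 90 → met
2. vehicle safety inspection 84 days ago vs limit 120 → met
3. driver qualification files present → met
4. preventable accidents in the past year 1 ≤ 1 → met
5. condition 'operates vehicles over 26,000 lbs' holds; hours-of-service audit 909 days ago vs limit 730 → not met
6. condition 'transports hazardous materials' holds; cargo securement review 105 days ago vs limit 120 → met
7. hazmat security assessment 34 days ago vs limit 30 → not met
Not met: 5, 7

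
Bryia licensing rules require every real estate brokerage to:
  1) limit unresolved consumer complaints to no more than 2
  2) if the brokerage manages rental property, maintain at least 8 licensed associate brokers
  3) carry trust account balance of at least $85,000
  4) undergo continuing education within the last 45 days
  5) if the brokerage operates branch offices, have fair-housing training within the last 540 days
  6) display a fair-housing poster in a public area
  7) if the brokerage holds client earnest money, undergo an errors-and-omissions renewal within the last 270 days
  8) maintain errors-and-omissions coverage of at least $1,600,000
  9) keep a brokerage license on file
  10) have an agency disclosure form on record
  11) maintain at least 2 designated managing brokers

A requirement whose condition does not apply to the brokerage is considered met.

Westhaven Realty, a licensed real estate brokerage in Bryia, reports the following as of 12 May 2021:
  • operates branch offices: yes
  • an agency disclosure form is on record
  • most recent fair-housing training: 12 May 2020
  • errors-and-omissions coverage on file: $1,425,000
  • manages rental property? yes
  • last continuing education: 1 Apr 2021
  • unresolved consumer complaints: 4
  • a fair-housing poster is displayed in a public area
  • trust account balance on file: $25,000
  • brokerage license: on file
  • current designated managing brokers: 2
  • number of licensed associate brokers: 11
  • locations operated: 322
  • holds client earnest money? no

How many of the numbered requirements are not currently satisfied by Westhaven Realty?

3

1. unresolved consumer complaints 4 > 2 → not met
2. condition 'manages rental property' holds; licensed associate brokers 11 ≥ 8 → met
3. trust account balance $25,000 < $85,000 → not met
4. continuing education 41 days ago vs limit 45 → met
5. condition 'operates branch offices' holds; fair-housing training 365 days ago vs limit 540 → met
6. fair-housing poster present → met
7. condition 'holds client earnest money' does not hold → requirement n/a → met
8. errors-and-omissions coverage $1,425,000 < $1,600,000 → not met
9. brokerage license present → met
10. agency disclosure form present → met
11. designated managing brokers 2 ≥ 2 → met
Not met: 3 of 11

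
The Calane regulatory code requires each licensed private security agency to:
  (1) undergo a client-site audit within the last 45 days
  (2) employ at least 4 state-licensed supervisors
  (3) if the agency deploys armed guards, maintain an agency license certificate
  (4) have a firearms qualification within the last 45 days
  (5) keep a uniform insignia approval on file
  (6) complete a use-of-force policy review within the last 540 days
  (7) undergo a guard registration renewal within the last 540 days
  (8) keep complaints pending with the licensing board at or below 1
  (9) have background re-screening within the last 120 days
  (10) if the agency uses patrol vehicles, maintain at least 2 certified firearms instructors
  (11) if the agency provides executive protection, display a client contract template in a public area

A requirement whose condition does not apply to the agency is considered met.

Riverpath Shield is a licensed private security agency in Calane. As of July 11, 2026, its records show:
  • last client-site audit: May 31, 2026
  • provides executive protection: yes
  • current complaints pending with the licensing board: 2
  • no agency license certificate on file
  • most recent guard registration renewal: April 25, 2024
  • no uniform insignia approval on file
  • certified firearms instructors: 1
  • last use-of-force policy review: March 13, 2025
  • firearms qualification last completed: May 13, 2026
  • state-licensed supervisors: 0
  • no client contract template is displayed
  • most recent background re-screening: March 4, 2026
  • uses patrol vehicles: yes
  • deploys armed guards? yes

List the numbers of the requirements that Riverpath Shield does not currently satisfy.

1. client-site audit 41 days ago vs limit 45 → met
2. state-licensed supervisors 0 < 4 → not met
3. condition 'deploys armed guards' holds; agency license certificate absent → not met
4. firearms qualification 59 days ago vs limit 45 → not met
5. uniform insignia approval absent → not met
6. use-of-force policy review 485 days ago vs limit 540 → met
7. guard registration renewal 807 days ago vs limit 540 → not met
8. complaints pending with the licensing board 2 > 1 → not met
9. background re-screening 129 days ago vs limit 120 → not met
10. condition 'uses patrol vehicles' holds; certified firearms instructors 1 < 2 → not met
11. condition 'provides executive protection' holds; client contract template absent → not met
Not met: 2, 3, 4, 5, 7, 8, 9, 10, 11

2, 3, 4, 5, 7, 8, 9, 10, 11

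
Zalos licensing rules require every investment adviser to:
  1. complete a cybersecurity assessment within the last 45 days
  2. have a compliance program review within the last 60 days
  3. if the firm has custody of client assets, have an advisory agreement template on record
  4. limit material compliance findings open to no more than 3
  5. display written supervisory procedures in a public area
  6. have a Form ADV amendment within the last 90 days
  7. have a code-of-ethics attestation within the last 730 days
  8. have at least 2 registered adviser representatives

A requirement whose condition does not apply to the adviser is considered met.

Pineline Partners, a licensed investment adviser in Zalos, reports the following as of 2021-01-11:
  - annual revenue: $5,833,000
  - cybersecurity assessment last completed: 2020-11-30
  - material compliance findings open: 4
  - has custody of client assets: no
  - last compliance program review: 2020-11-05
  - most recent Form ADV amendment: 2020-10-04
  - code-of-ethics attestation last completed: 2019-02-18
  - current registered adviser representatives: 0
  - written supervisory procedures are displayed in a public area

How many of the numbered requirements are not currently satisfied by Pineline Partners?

4

1. cybersecurity assessment 42 days ago vs limit 45 → met
2. compliance program review 67 days ago vs limit 60 → not met
3. condition 'has custody of client assets' does not hold → requirement n/a → met
4. material compliance findings open 4 > 3 → not met
5. written supervisory procedures present → met
6. Form ADV amendment 99 days ago vs limit 90 → not met
7. code-of-ethics attestation 693 days ago vs limit 730 → met
8. registered adviser representatives 0 < 2 → not met
Not met: 4 of 8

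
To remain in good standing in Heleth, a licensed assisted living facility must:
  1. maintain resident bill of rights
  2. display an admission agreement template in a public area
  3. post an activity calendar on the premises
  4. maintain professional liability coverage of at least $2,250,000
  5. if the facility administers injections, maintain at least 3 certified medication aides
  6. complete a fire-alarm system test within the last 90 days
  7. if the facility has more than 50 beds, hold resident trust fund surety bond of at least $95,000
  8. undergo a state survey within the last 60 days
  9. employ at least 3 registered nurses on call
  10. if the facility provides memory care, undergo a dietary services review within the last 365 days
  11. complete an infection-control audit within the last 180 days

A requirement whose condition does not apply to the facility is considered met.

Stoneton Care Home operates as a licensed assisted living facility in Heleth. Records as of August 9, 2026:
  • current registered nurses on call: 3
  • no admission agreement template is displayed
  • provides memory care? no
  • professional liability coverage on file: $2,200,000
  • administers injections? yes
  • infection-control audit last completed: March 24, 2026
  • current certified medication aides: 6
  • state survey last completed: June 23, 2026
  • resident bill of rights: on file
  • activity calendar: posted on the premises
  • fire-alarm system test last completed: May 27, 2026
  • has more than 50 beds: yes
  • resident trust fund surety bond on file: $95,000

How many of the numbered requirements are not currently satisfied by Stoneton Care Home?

2

1. resident bill of rights present → met
2. admission agreement template absent → not met
3. activity calendar present → met
4. professional liability coverage $2,200,000 < $2,250,000 → not met
5. condition 'administers injections' holds; certified medication aides 6 ≥ 3 → met
6. fire-alarm system test 74 days ago vs limit 90 → met
7. condition 'has more than 50 beds' holds; resident trust fund surety bond $95,000 ≥ $95,000 → met
8. state survey 47 days ago vs limit 60 → met
9. registered nurses on call 3 ≥ 3 → met
10. condition 'provides memory care' does not hold → requirement n/a → met
11. infection-control audit 138 days ago vs limit 180 → met
Not met: 2 of 11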